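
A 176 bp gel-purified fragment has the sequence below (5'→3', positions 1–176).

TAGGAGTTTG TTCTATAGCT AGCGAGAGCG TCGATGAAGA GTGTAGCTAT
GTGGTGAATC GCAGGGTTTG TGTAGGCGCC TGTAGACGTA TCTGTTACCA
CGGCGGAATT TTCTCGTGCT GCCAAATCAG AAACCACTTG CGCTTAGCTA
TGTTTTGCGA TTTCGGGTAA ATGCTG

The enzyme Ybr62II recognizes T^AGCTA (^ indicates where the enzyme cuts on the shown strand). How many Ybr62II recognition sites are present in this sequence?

3

TAGCTA occurs starting at positions 16, 44, 145.
Ybr62II cuts at 3 sites.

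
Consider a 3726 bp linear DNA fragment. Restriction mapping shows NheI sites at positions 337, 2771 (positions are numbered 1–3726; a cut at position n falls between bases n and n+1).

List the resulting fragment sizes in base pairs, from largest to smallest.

2434, 955, 337 bp

Linear molecule, 2 cuts → 3 fragments:
  337 − 0 = 337 bp
  2771 − 337 = 2434 bp
  3726 − 2771 = 955 bp
Sorted largest to smallest: 2434, 955, 337 bp.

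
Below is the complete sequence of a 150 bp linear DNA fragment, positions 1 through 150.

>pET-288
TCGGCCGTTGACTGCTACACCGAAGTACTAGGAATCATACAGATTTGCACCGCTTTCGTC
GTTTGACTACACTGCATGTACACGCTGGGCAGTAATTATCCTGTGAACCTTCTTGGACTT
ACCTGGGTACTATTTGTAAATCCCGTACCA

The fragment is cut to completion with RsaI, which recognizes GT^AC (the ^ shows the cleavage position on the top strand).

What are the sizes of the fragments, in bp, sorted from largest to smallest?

RsaI sites (GTAC) start at positions 25, 78, 127, 145.
RsaI cuts after base 2 of each site, so after positions 26, 79, 128, 146.
Linear molecule, 4 cuts → 5 fragments:
  1–26 → 26 bp
  27–79 → 53 bp
  80–128 → 49 bp
  129–146 → 18 bp
  147–150 → 4 bp
Sorted largest to smallest: 53, 49, 26, 18, 4 bp.

53, 49, 26, 18, 4 bp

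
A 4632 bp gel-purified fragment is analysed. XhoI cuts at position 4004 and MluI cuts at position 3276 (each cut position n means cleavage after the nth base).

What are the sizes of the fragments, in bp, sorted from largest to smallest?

3276, 728, 628 bp

Combined cut positions (sorted): 3276, 4004.
Linear molecule, 2 cuts → 3 fragments:
  3276 − 0 = 3276 bp
  4004 − 3276 = 728 bp
  4632 − 4004 = 628 bp
Sorted largest to smallest: 3276, 728, 628 bp.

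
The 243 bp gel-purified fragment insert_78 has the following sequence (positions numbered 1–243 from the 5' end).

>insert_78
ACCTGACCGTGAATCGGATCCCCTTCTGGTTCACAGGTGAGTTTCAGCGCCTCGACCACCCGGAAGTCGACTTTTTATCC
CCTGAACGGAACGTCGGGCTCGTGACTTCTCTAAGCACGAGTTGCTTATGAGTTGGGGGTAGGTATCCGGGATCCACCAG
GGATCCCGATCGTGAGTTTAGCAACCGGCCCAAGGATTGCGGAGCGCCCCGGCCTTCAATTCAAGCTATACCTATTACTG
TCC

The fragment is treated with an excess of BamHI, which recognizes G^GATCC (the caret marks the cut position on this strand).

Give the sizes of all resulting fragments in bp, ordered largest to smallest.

134, 82, 16, 11 bp

BamHI sites (GGATCC) start at positions 16, 150, 161.
BamHI cuts after the first base of each site, so after positions 16, 150, 161.
Linear molecule, 3 cuts → 4 fragments:
  1–16 → 16 bp
  17–150 → 134 bp
  151–161 → 11 bp
  162–243 → 82 bp
Sorted largest to smallest: 134, 82, 16, 11 bp.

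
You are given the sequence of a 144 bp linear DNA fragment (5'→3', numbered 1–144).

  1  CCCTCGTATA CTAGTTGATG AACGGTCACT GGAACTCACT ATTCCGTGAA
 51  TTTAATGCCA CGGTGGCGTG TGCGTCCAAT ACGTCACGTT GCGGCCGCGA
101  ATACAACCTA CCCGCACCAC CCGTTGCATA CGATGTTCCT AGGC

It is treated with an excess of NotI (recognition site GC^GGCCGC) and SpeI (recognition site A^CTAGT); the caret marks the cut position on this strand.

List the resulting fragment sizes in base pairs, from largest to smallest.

The NotI site (GCGGCCGC) starts at position 91.
NotI cuts after base 2 of each site, so after position 92.
The SpeI site (ACTAGT) starts at position 10.
SpeI cuts after the first base of each site, so after position 10.
Combined cut positions: 10, 92.
Linear molecule, 2 cuts → 3 fragments:
  1–10 → 10 bp
  11–92 → 82 bp
  93–144 → 52 bp
Sorted largest to smallest: 82, 52, 10 bp.

82, 52, 10 bp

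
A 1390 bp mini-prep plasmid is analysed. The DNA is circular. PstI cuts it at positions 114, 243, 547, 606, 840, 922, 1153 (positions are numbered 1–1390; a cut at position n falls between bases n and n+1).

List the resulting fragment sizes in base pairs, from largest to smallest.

351, 304, 234, 231, 129, 82, 59 bp

Circular molecule, 7 cuts → 7 fragments:
  243 − 114 = 129 bp
  547 − 243 = 304 bp
  606 − 547 = 59 bp
  840 − 606 = 234 bp
  922 − 840 = 82 bp
  1153 − 922 = 231 bp
  wrap: 1390 − 1153 + 114 = 351 bp
Sorted largest to smallest: 351, 304, 234, 231, 129, 82, 59 bp.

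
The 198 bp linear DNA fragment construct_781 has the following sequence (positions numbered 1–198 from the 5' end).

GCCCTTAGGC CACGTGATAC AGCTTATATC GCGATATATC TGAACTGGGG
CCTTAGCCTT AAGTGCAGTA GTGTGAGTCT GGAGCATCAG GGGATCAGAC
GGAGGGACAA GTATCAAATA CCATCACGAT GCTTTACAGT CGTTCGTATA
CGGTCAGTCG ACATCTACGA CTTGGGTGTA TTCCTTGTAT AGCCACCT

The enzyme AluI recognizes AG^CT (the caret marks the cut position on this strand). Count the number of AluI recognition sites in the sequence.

1

AGCT occurs starting at position 21.
AluI cuts at 1 site.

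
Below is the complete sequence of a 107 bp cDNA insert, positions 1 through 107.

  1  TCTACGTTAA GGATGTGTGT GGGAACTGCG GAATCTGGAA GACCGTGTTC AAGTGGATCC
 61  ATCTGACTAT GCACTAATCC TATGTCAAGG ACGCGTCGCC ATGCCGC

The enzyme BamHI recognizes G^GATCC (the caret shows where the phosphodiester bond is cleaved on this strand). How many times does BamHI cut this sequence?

GGATCC occurs starting at position 55.
BamHI cuts at 1 site.

1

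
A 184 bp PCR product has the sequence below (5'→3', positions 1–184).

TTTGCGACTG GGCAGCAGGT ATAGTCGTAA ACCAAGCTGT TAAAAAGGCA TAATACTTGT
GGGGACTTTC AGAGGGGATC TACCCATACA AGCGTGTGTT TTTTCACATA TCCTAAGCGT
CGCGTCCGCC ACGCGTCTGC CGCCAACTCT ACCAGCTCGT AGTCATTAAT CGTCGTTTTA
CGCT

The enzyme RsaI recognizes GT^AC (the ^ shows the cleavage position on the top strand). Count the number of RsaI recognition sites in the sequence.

No occurrence of GTAC is present in the sequence.
RsaI does not cut: 0 sites.

0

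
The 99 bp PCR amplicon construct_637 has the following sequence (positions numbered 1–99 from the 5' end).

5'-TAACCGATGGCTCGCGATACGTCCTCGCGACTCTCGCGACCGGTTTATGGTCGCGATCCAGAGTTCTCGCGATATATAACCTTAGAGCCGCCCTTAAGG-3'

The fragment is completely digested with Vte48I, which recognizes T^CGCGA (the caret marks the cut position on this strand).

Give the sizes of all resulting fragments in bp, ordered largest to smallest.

Vte48I sites (TCGCGA) start at positions 12, 25, 34, 51, 67.
Vte48I cuts after the first base of each site, so after positions 12, 25, 34, 51, 67.
Linear molecule, 5 cuts → 6 fragments:
  1–12 → 12 bp
  13–25 → 13 bp
  26–34 → 9 bp
  35–51 → 17 bp
  52–67 → 16 bp
  68–99 → 32 bp
Sorted largest to smallest: 32, 17, 16, 13, 12, 9 bp.

32, 17, 16, 13, 12, 9 bp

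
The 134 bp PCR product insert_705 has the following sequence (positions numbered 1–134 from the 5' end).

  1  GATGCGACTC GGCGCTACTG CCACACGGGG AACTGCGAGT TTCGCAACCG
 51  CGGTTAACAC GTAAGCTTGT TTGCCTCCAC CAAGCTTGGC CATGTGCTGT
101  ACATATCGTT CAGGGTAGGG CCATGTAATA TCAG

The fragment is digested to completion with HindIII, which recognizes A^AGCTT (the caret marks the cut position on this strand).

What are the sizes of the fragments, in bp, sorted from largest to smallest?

63, 52, 19 bp

HindIII sites (AAGCTT) start at positions 63, 82.
HindIII cuts after the first base of each site, so after positions 63, 82.
Linear molecule, 2 cuts → 3 fragments:
  1–63 → 63 bp
  64–82 → 19 bp
  83–134 → 52 bp
Sorted largest to smallest: 63, 52, 19 bp.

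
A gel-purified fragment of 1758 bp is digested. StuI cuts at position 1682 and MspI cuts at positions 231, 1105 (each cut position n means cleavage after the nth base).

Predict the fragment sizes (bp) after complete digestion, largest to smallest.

874, 577, 231, 76 bp

Combined cut positions (sorted): 231, 1105, 1682.
Linear molecule, 3 cuts → 4 fragments:
  231 − 0 = 231 bp
  1105 − 231 = 874 bp
  1682 − 1105 = 577 bp
  1758 − 1682 = 76 bp
Sorted largest to smallest: 874, 577, 231, 76 bp.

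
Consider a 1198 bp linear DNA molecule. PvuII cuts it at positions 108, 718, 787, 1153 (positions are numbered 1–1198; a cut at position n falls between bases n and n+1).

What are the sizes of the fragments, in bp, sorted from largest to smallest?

Linear molecule, 4 cuts → 5 fragments:
  108 − 0 = 108 bp
  718 − 108 = 610 bp
  787 − 718 = 69 bp
  1153 − 787 = 366 bp
  1198 − 1153 = 45 bp
Sorted largest to smallest: 610, 366, 108, 69, 45 bp.

610, 366, 108, 69, 45 bp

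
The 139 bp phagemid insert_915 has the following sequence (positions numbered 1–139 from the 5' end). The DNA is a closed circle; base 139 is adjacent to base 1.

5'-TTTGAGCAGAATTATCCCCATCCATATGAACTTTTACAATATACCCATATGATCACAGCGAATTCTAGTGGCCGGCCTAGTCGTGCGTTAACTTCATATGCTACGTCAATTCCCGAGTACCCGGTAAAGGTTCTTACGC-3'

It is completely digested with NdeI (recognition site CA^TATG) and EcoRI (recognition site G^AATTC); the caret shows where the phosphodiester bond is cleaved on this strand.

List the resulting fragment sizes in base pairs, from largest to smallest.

67, 36, 23, 13 bp

NdeI sites (CATATG) start at positions 23, 46, 95.
NdeI cuts after base 2 of each site, so after positions 24, 47, 96.
The EcoRI site (GAATTC) starts at position 60.
EcoRI cuts after the first base of each site, so after position 60.
Combined cut positions: 24, 47, 60, 96.
Circular molecule, 4 cuts → 4 fragments:
  25–47 → 23 bp
  48–60 → 13 bp
  61–96 → 36 bp
  97–139 then 1–24 → 43 + 24 = 67 bp
Sorted largest to smallest: 67, 36, 23, 13 bp.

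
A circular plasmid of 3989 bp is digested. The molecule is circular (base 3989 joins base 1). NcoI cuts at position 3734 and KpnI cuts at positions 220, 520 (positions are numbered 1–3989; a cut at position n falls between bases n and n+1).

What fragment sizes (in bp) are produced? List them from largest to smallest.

3214, 475, 300 bp

Combined cut positions (sorted): 220, 520, 3734.
Circular molecule, 3 cuts → 3 fragments:
  520 − 220 = 300 bp
  3734 − 520 = 3214 bp
  wrap: 3989 − 3734 + 220 = 475 bp
Sorted largest to smallest: 3214, 475, 300 bp.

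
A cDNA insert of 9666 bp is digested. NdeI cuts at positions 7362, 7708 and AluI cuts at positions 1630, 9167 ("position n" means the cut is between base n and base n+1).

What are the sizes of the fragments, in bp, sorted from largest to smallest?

5732, 1630, 1459, 499, 346 bp

Combined cut positions (sorted): 1630, 7362, 7708, 9167.
Linear molecule, 4 cuts → 5 fragments:
  1630 − 0 = 1630 bp
  7362 − 1630 = 5732 bp
  7708 − 7362 = 346 bp
  9167 − 7708 = 1459 bp
  9666 − 9167 = 499 bp
Sorted largest to smallest: 5732, 1630, 1459, 499, 346 bp.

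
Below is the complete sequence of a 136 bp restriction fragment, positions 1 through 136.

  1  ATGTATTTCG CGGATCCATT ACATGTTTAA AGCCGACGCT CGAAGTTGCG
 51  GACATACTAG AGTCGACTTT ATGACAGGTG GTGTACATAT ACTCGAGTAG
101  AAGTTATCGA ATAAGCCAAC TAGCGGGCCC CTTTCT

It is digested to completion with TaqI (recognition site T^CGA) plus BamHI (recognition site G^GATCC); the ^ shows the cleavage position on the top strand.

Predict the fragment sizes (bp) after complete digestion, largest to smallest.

30, 29, 28, 23, 14, 12 bp

TaqI sites (TCGA) start at positions 40, 63, 93, 107.
TaqI cuts after the first base of each site, so after positions 40, 63, 93, 107.
The BamHI site (GGATCC) starts at position 12.
BamHI cuts after the first base of each site, so after position 12.
Combined cut positions: 12, 40, 63, 93, 107.
Linear molecule, 5 cuts → 6 fragments:
  1–12 → 12 bp
  13–40 → 28 bp
  41–63 → 23 bp
  64–93 → 30 bp
  94–107 → 14 bp
  108–136 → 29 bp
Sorted largest to smallest: 30, 29, 28, 23, 14, 12 bp.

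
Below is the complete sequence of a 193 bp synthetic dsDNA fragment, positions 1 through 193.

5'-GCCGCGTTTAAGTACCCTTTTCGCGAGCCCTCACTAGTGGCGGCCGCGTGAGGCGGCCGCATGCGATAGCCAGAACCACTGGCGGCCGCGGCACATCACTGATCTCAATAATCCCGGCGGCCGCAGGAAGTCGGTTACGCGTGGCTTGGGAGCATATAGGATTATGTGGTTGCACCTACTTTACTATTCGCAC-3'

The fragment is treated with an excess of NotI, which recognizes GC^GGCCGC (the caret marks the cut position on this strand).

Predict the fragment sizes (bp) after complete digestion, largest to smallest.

75, 41, 35, 29, 13 bp

NotI sites (GCGGCCGC) start at positions 40, 53, 82, 117.
NotI cuts after base 2 of each site, so after positions 41, 54, 83, 118.
Linear molecule, 4 cuts → 5 fragments:
  1–41 → 41 bp
  42–54 → 13 bp
  55–83 → 29 bp
  84–118 → 35 bp
  119–193 → 75 bp
Sorted largest to smallest: 75, 41, 35, 29, 13 bp.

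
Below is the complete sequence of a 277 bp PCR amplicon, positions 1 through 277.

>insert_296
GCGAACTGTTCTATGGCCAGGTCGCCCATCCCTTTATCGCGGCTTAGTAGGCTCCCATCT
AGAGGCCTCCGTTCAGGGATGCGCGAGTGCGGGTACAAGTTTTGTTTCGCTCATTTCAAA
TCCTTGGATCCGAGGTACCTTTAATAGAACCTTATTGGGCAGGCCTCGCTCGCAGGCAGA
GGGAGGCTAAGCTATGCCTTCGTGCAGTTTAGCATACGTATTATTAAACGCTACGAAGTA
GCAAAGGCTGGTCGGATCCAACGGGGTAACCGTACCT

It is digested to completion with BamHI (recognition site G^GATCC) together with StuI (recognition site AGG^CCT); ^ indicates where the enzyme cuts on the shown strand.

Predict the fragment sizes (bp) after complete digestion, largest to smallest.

91, 65, 61, 37, 23 bp

BamHI sites (GGATCC) start at positions 126, 254.
BamHI cuts after the first base of each site, so after positions 126, 254.
StuI sites (AGGCCT) start at positions 63, 161.
StuI cuts after base 3 of each site, so after positions 65, 163.
Combined cut positions: 65, 126, 163, 254.
Linear molecule, 4 cuts → 5 fragments:
  1–65 → 65 bp
  66–126 → 61 bp
  127–163 → 37 bp
  164–254 → 91 bp
  255–277 → 23 bp
Sorted largest to smallest: 91, 65, 61, 37, 23 bp.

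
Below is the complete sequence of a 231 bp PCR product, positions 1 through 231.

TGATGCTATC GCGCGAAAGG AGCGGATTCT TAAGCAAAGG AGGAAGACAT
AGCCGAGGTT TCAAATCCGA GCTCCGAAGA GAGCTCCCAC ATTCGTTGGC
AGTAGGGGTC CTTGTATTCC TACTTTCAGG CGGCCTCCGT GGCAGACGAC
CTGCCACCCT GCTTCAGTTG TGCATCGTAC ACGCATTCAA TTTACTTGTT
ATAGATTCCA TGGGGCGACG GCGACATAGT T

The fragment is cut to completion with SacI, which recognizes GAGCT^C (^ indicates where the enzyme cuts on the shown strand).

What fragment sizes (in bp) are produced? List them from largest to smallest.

SacI sites (GAGCTC) start at positions 69, 81.
SacI cuts after base 5 of each site (before the last base), so after positions 73, 85.
Linear molecule, 2 cuts → 3 fragments:
  1–73 → 73 bp
  74–85 → 12 bp
  86–231 → 146 bp
Sorted largest to smallest: 146, 73, 12 bp.

146, 73, 12 bp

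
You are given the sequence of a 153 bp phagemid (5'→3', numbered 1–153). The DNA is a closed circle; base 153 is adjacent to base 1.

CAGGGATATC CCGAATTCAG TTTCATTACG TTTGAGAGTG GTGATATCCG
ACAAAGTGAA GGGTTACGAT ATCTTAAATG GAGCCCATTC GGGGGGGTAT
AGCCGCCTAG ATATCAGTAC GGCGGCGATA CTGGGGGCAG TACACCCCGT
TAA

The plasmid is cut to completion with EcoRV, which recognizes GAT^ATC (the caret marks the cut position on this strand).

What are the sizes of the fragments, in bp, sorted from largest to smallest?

48, 42, 38, 25 bp

EcoRV sites (GATATC) start at positions 5, 43, 68, 110.
EcoRV cuts after base 3 of each site, so after positions 7, 45, 70, 112.
Circular molecule, 4 cuts → 4 fragments:
  8–45 → 38 bp
  46–70 → 25 bp
  71–112 → 42 bp
  113–153 then 1–7 → 41 + 7 = 48 bp
Sorted largest to smallest: 48, 42, 38, 25 bp.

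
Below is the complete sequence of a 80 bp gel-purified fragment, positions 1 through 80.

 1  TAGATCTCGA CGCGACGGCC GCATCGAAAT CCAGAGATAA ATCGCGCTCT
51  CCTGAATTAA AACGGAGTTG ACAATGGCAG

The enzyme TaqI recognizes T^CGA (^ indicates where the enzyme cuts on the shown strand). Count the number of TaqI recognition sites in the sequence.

TCGA occurs starting at positions 7, 24.
TaqI cuts at 2 sites.

2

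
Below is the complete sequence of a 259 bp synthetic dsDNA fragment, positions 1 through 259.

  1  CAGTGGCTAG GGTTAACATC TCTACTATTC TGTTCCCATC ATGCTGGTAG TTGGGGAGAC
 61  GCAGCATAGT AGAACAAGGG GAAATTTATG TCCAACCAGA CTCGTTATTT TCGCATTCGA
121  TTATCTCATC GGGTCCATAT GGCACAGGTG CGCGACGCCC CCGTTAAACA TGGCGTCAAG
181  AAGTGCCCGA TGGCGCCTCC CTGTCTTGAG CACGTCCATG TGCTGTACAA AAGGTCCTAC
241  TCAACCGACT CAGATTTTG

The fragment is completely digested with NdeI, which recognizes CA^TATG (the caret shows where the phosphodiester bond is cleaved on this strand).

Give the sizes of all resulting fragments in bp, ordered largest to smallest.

The NdeI site (CATATG) starts at position 136.
NdeI cuts after base 2 of each site, so after position 137.
Linear molecule, 1 cut → 2 fragments:
  1–137 → 137 bp
  138–259 → 122 bp
Sorted largest to smallest: 137, 122 bp.

137, 122 bp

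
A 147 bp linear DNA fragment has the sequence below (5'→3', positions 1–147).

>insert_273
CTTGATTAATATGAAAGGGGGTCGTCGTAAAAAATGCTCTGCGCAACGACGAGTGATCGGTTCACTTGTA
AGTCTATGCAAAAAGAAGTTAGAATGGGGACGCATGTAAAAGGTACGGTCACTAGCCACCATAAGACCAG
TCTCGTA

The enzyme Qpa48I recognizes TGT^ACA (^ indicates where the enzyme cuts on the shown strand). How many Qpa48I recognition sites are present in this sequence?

0

No occurrence of TGTACA is present in the sequence.
Qpa48I does not cut: 0 sites.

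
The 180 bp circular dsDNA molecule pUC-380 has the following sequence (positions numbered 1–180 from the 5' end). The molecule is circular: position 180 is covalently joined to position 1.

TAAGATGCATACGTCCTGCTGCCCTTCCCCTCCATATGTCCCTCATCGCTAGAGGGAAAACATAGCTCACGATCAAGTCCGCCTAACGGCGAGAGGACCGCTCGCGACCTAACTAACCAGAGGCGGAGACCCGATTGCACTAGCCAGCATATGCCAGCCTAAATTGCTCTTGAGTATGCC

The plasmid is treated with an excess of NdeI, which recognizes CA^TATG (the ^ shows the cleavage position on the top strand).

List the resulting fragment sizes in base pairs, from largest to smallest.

NdeI sites (CATATG) start at positions 33, 148.
NdeI cuts after base 2 of each site, so after positions 34, 149.
Circular molecule, 2 cuts → 2 fragments:
  35–149 → 115 bp
  150–180 then 1–34 → 31 + 34 = 65 bp
Sorted largest to smallest: 115, 65 bp.

115, 65 bp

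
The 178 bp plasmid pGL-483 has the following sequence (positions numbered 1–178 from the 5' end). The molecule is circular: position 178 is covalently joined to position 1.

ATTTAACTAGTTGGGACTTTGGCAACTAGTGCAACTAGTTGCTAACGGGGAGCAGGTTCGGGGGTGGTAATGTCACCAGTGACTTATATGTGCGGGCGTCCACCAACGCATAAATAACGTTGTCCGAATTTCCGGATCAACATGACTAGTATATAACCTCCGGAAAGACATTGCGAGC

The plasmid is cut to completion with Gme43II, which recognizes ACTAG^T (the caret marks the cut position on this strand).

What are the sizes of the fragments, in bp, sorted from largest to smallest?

Gme43II sites (ACTAGT) start at positions 6, 25, 34, 145.
Gme43II cuts after base 5 of each site (before the last base), so after positions 10, 29, 38, 149.
Circular molecule, 4 cuts → 4 fragments:
  11–29 → 19 bp
  30–38 → 9 bp
  39–149 → 111 bp
  150–178 then 1–10 → 29 + 10 = 39 bp
Sorted largest to smallest: 111, 39, 19, 9 bp.

111, 39, 19, 9 bp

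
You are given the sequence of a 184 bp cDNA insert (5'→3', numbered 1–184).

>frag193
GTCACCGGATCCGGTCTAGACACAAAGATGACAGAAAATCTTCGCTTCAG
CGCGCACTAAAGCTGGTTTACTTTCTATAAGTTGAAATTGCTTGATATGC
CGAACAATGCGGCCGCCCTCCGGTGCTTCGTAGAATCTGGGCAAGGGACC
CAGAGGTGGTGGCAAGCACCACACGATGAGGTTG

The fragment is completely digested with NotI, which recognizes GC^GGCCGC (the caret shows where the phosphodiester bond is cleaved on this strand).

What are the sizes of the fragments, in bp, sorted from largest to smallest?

110, 74 bp

The NotI site (GCGGCCGC) starts at position 109.
NotI cuts after base 2 of each site, so after position 110.
Linear molecule, 1 cut → 2 fragments:
  1–110 → 110 bp
  111–184 → 74 bp
Sorted largest to smallest: 110, 74 bp.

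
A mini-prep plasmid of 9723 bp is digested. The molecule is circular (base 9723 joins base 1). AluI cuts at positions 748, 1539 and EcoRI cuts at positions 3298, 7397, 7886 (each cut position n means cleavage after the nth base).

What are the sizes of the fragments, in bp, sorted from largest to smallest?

Combined cut positions (sorted): 748, 1539, 3298, 7397, 7886.
Circular molecule, 5 cuts → 5 fragments:
  1539 − 748 = 791 bp
  3298 − 1539 = 1759 bp
  7397 − 3298 = 4099 bp
  7886 − 7397 = 489 bp
  wrap: 9723 − 7886 + 748 = 2585 bp
Sorted largest to smallest: 4099, 2585, 1759, 791, 489 bp.

4099, 2585, 1759, 791, 489 bp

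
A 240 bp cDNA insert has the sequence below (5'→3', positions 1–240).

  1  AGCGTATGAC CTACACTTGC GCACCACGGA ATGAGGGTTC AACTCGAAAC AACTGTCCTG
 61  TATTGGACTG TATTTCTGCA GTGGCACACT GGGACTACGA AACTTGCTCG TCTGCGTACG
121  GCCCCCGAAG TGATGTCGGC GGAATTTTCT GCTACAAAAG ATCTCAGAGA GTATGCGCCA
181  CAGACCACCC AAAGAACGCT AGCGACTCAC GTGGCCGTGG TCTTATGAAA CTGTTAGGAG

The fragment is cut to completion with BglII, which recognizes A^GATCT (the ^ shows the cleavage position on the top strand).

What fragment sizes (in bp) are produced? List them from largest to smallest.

The BglII site (AGATCT) starts at position 159.
BglII cuts after the first base of each site, so after position 159.
Linear molecule, 1 cut → 2 fragments:
  1–159 → 159 bp
  160–240 → 81 bp
Sorted largest to smallest: 159, 81 bp.

159, 81 bp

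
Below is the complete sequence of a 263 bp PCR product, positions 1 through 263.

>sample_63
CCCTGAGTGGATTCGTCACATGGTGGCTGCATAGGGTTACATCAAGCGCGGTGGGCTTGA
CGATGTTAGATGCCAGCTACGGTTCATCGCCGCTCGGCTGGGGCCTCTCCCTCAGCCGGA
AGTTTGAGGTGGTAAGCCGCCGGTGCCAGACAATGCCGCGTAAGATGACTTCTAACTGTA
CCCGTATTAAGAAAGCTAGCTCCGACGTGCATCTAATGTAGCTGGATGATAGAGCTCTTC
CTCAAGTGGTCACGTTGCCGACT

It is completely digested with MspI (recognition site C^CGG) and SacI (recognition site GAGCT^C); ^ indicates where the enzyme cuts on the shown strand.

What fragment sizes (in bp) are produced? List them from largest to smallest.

116, 96, 27, 24 bp

MspI sites (CCGG) start at positions 116, 140.
MspI cuts after the first base of each site, so after positions 116, 140.
The SacI site (GAGCTC) starts at position 232.
SacI cuts after base 5 of each site (before the last base), so after position 236.
Combined cut positions: 116, 140, 236.
Linear molecule, 3 cuts → 4 fragments:
  1–116 → 116 bp
  117–140 → 24 bp
  141–236 → 96 bp
  237–263 → 27 bp
Sorted largest to smallest: 116, 96, 27, 24 bp.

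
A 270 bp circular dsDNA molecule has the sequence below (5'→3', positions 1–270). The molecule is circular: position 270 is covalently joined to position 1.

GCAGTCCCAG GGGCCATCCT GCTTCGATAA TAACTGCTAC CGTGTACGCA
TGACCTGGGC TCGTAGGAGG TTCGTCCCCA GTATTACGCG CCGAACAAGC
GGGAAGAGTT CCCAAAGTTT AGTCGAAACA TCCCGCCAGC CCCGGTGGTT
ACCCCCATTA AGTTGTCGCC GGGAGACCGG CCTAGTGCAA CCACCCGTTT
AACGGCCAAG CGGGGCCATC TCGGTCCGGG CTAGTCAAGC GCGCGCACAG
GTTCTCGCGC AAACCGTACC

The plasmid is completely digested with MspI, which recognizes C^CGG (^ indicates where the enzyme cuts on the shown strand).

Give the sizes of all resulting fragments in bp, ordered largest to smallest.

186, 49, 27, 8 bp

MspI sites (CCGG) start at positions 142, 169, 177, 226.
MspI cuts after the first base of each site, so after positions 142, 169, 177, 226.
Circular molecule, 4 cuts → 4 fragments:
  143–169 → 27 bp
  170–177 → 8 bp
  178–226 → 49 bp
  227–270 then 1–142 → 44 + 142 = 186 bp
Sorted largest to smallest: 186, 49, 27, 8 bp.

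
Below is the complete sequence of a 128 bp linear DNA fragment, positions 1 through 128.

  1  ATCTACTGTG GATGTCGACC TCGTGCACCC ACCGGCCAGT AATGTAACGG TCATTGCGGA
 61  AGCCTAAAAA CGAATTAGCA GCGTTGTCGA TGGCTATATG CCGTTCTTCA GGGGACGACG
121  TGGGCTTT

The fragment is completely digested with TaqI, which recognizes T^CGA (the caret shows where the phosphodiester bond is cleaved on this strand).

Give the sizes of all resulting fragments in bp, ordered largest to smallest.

TaqI sites (TCGA) start at positions 15, 87.
TaqI cuts after the first base of each site, so after positions 15, 87.
Linear molecule, 2 cuts → 3 fragments:
  1–15 → 15 bp
  16–87 → 72 bp
  88–128 → 41 bp
Sorted largest to smallest: 72, 41, 15 bp.

72, 41, 15 bp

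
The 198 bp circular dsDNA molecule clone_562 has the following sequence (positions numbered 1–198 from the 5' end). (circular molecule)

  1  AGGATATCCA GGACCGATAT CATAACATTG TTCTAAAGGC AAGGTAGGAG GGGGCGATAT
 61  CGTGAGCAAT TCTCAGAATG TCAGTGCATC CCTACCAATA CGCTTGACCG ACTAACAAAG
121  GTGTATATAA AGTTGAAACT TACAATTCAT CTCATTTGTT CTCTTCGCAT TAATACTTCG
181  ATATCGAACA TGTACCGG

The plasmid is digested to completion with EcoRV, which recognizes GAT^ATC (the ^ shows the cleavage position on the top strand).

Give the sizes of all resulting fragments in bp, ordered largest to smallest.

124, 40, 21, 13 bp

EcoRV sites (GATATC) start at positions 3, 16, 56, 180.
EcoRV cuts after base 3 of each site, so after positions 5, 18, 58, 182.
Circular molecule, 4 cuts → 4 fragments:
  6–18 → 13 bp
  19–58 → 40 bp
  59–182 → 124 bp
  183–198 then 1–5 → 16 + 5 = 21 bp
Sorted largest to smallest: 124, 40, 21, 13 bp.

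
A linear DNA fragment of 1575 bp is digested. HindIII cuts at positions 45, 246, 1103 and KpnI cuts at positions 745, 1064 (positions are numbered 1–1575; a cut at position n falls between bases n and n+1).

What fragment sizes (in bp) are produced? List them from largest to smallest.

Combined cut positions (sorted): 45, 246, 745, 1064, 1103.
Linear molecule, 5 cuts → 6 fragments:
  45 − 0 = 45 bp
  246 − 45 = 201 bp
  745 − 246 = 499 bp
  1064 − 745 = 319 bp
  1103 − 1064 = 39 bp
  1575 − 1103 = 472 bp
Sorted largest to smallest: 499, 472, 319, 201, 45, 39 bp.

499, 472, 319, 201, 45, 39 bp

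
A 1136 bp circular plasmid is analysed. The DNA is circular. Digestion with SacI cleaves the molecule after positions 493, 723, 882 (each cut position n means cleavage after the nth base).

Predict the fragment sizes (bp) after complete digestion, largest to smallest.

Circular molecule, 3 cuts → 3 fragments:
  723 − 493 = 230 bp
  882 − 723 = 159 bp
  wrap: 1136 − 882 + 493 = 747 bp
Sorted largest to smallest: 747, 230, 159 bp.

747, 230, 159 bp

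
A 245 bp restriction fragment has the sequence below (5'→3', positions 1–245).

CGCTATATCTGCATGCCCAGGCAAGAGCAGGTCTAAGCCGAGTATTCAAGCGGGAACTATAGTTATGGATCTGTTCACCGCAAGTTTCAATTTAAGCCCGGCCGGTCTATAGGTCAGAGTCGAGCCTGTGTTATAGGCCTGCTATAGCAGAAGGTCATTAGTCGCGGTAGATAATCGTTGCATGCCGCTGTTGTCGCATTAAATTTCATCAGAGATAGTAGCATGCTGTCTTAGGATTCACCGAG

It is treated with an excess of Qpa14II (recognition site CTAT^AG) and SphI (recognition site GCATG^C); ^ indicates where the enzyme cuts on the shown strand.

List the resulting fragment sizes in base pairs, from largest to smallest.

50, 45, 41, 39, 35, 20, 15 bp

Qpa14II sites (CTATAG) start at positions 57, 107, 142.
Qpa14II cuts after base 4 of each site, so after positions 60, 110, 145.
SphI sites (GCATGC) start at positions 11, 180, 221.
SphI cuts after base 5 of each site (before the last base), so after positions 15, 184, 225.
Combined cut positions: 15, 60, 110, 145, 184, 225.
Linear molecule, 6 cuts → 7 fragments:
  1–15 → 15 bp
  16–60 → 45 bp
  61–110 → 50 bp
  111–145 → 35 bp
  146–184 → 39 bp
  185–225 → 41 bp
  226–245 → 20 bp
Sorted largest to smallest: 50, 45, 41, 39, 35, 20, 15 bp.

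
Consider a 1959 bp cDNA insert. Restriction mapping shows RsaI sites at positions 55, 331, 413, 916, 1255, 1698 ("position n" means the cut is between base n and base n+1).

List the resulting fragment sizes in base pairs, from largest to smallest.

Linear molecule, 6 cuts → 7 fragments:
  55 − 0 = 55 bp
  331 − 55 = 276 bp
  413 − 331 = 82 bp
  916 − 413 = 503 bp
  1255 − 916 = 339 bp
  1698 − 1255 = 443 bp
  1959 − 1698 = 261 bp
Sorted largest to smallest: 503, 443, 339, 276, 261, 82, 55 bp.

503, 443, 339, 276, 261, 82, 55 bp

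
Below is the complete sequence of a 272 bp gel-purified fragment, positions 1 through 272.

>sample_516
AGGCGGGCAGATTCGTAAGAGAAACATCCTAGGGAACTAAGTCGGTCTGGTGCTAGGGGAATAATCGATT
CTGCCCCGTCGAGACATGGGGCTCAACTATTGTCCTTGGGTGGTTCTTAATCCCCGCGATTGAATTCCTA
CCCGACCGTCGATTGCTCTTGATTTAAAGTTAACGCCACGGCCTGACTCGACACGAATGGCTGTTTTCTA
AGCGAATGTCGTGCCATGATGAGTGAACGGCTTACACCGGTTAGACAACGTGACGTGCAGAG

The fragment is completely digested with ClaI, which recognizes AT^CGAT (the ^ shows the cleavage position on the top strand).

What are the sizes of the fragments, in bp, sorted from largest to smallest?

The ClaI site (ATCGAT) starts at position 64.
ClaI cuts after base 2 of each site, so after position 65.
Linear molecule, 1 cut → 2 fragments:
  1–65 → 65 bp
  66–272 → 207 bp
Sorted largest to smallest: 207, 65 bp.

207, 65 bp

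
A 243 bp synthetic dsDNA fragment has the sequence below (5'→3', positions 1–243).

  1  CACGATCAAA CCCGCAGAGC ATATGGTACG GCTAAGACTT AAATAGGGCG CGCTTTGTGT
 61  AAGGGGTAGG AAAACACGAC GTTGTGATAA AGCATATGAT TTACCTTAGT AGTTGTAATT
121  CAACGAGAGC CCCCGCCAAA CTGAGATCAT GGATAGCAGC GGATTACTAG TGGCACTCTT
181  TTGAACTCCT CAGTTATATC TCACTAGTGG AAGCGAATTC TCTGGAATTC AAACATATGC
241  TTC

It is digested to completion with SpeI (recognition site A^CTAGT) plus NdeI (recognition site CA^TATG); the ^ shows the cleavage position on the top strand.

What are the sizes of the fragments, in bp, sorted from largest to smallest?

73, 72, 37, 32, 21, 8 bp

SpeI sites (ACTAGT) start at positions 166, 203.
SpeI cuts after the first base of each site, so after positions 166, 203.
NdeI sites (CATATG) start at positions 20, 93, 234.
NdeI cuts after base 2 of each site, so after positions 21, 94, 235.
Combined cut positions: 21, 94, 166, 203, 235.
Linear molecule, 5 cuts → 6 fragments:
  1–21 → 21 bp
  22–94 → 73 bp
  95–166 → 72 bp
  167–203 → 37 bp
  204–235 → 32 bp
  236–243 → 8 bp
Sorted largest to smallest: 73, 72, 37, 32, 21, 8 bp.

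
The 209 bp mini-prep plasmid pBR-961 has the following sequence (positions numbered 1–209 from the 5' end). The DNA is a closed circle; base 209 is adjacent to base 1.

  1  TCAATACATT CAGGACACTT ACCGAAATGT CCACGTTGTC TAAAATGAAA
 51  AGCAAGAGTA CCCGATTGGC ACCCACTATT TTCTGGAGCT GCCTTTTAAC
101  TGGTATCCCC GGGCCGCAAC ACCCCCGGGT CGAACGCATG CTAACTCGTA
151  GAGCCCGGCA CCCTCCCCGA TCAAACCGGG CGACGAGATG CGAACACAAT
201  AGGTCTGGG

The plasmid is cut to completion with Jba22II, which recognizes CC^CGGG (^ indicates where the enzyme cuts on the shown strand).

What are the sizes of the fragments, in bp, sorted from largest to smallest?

Jba22II sites (CCCGGG) start at positions 108, 124.
Jba22II cuts after base 2 of each site, so after positions 109, 125.
Circular molecule, 2 cuts → 2 fragments:
  110–125 → 16 bp
  126–209 then 1–109 → 84 + 109 = 193 bp
Sorted largest to smallest: 193, 16 bp.

193, 16 bp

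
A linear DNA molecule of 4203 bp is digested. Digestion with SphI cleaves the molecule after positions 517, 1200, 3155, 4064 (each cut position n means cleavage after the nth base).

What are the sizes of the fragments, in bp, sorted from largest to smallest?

Linear molecule, 4 cuts → 5 fragments:
  517 − 0 = 517 bp
  1200 − 517 = 683 bp
  3155 − 1200 = 1955 bp
  4064 − 3155 = 909 bp
  4203 − 4064 = 139 bp
Sorted largest to smallest: 1955, 909, 683, 517, 139 bp.

1955, 909, 683, 517, 139 bp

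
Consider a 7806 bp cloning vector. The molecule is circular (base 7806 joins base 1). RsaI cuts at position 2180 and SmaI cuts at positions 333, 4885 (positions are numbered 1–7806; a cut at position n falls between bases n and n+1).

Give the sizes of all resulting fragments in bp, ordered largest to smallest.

Combined cut positions (sorted): 333, 2180, 4885.
Circular molecule, 3 cuts → 3 fragments:
  2180 − 333 = 1847 bp
  4885 − 2180 = 2705 bp
  wrap: 7806 − 4885 + 333 = 3254 bp
Sorted largest to smallest: 3254, 2705, 1847 bp.

3254, 2705, 1847 bp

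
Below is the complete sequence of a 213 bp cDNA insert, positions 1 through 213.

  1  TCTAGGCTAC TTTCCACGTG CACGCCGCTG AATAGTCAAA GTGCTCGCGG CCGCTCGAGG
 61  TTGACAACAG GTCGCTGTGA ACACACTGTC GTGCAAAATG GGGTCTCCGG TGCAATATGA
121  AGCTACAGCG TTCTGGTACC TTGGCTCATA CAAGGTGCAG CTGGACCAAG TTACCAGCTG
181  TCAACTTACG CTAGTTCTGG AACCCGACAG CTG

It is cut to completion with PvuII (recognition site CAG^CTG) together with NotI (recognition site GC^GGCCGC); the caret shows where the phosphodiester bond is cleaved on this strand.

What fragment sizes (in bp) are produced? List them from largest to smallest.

112, 48, 33, 17, 3 bp

PvuII sites (CAGCTG) start at positions 158, 175, 208.
PvuII cuts after base 3 of each site, so after positions 160, 177, 210.
The NotI site (GCGGCCGC) starts at position 47.
NotI cuts after base 2 of each site, so after position 48.
Combined cut positions: 48, 160, 177, 210.
Linear molecule, 4 cuts → 5 fragments:
  1–48 → 48 bp
  49–160 → 112 bp
  161–177 → 17 bp
  178–210 → 33 bp
  211–213 → 3 bp
Sorted largest to smallest: 112, 48, 33, 17, 3 bp.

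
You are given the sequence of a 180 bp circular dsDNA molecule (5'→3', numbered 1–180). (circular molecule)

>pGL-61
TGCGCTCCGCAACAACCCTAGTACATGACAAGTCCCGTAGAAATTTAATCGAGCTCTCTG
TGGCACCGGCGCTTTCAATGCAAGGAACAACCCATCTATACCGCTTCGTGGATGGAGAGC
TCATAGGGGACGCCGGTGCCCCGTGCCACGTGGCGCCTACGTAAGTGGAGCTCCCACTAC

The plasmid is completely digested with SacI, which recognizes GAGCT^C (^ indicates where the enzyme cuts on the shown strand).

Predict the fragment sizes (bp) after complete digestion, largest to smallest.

66, 63, 51 bp

SacI sites (GAGCTC) start at positions 51, 117, 168.
SacI cuts after base 5 of each site (before the last base), so after positions 55, 121, 172.
Circular molecule, 3 cuts → 3 fragments:
  56–121 → 66 bp
  122–172 → 51 bp
  173–180 then 1–55 → 8 + 55 = 63 bp
Sorted largest to smallest: 66, 63, 51 bp.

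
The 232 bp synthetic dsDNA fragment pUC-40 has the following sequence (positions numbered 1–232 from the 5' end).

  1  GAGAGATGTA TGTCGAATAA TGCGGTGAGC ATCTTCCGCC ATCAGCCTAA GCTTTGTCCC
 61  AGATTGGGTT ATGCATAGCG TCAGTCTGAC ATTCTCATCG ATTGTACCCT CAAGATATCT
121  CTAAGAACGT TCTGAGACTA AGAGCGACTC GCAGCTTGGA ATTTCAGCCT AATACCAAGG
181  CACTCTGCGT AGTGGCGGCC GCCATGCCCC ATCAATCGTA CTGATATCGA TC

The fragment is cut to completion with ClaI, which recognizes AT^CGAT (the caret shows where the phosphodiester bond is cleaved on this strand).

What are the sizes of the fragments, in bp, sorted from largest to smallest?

129, 98, 5 bp

ClaI sites (ATCGAT) start at positions 97, 226.
ClaI cuts after base 2 of each site, so after positions 98, 227.
Linear molecule, 2 cuts → 3 fragments:
  1–98 → 98 bp
  99–227 → 129 bp
  228–232 → 5 bp
Sorted largest to smallest: 129, 98, 5 bp.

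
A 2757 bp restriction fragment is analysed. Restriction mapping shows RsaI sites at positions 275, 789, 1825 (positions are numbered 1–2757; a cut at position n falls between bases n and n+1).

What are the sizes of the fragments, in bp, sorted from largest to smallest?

Linear molecule, 3 cuts → 4 fragments:
  275 − 0 = 275 bp
  789 − 275 = 514 bp
  1825 − 789 = 1036 bp
  2757 − 1825 = 932 bp
Sorted largest to smallest: 1036, 932, 514, 275 bp.

1036, 932, 514, 275 bp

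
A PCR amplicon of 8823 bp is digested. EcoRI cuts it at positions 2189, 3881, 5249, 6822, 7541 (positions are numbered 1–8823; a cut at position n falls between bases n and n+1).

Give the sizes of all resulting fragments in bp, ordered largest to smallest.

Linear molecule, 5 cuts → 6 fragments:
  2189 − 0 = 2189 bp
  3881 − 2189 = 1692 bp
  5249 − 3881 = 1368 bp
  6822 − 5249 = 1573 bp
  7541 − 6822 = 719 bp
  8823 − 7541 = 1282 bp
Sorted largest to smallest: 2189, 1692, 1573, 1368, 1282, 719 bp.

2189, 1692, 1573, 1368, 1282, 719 bp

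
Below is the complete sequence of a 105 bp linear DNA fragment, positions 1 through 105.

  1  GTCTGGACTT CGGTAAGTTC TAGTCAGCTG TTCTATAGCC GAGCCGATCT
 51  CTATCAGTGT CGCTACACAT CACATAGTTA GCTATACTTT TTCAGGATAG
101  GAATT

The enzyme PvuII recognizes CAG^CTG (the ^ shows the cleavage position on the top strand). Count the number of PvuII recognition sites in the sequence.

1

CAGCTG occurs starting at position 25.
PvuII cuts at 1 site.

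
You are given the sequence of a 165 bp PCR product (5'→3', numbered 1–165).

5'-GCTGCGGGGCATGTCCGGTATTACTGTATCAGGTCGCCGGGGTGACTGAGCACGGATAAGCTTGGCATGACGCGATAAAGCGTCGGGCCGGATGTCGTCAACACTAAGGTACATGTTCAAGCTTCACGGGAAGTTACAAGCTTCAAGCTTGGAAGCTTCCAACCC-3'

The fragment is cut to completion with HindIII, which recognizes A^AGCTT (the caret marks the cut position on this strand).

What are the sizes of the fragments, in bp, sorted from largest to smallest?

61, 58, 19, 12, 8, 7 bp

HindIII sites (AAGCTT) start at positions 58, 119, 138, 145, 153.
HindIII cuts after the first base of each site, so after positions 58, 119, 138, 145, 153.
Linear molecule, 5 cuts → 6 fragments:
  1–58 → 58 bp
  59–119 → 61 bp
  120–138 → 19 bp
  139–145 → 7 bp
  146–153 → 8 bp
  154–165 → 12 bp
Sorted largest to smallest: 61, 58, 19, 12, 8, 7 bp.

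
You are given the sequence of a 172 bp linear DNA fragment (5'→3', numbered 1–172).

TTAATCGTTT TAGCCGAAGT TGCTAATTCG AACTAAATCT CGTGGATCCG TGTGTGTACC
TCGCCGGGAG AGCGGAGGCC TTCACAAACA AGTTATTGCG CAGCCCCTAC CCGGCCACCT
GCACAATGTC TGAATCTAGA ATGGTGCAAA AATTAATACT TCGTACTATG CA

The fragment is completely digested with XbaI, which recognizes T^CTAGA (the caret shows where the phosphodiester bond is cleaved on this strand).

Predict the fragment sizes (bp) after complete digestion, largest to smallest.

135, 37 bp

The XbaI site (TCTAGA) starts at position 135.
XbaI cuts after the first base of each site, so after position 135.
Linear molecule, 1 cut → 2 fragments:
  1–135 → 135 bp
  136–172 → 37 bp
Sorted largest to smallest: 135, 37 bp.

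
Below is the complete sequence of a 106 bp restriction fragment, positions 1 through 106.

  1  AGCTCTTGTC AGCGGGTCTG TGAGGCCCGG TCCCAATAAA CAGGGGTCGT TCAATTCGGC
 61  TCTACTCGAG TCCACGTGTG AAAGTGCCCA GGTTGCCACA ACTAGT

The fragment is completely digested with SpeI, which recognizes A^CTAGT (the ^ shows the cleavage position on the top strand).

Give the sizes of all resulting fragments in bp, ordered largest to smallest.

101, 5 bp

The SpeI site (ACTAGT) starts at position 101.
SpeI cuts after the first base of each site, so after position 101.
Linear molecule, 1 cut → 2 fragments:
  1–101 → 101 bp
  102–106 → 5 bp
Sorted largest to smallest: 101, 5 bp.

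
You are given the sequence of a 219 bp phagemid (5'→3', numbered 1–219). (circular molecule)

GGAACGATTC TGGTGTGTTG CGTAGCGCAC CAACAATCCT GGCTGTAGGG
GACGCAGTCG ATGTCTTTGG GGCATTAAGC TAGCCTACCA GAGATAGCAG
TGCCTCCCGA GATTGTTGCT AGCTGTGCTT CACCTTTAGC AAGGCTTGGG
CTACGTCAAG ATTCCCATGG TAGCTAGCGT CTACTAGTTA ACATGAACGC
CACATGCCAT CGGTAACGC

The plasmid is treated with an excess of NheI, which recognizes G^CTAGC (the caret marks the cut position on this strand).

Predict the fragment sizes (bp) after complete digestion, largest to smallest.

125, 55, 39 bp

NheI sites (GCTAGC) start at positions 79, 118, 173.
NheI cuts after the first base of each site, so after positions 79, 118, 173.
Circular molecule, 3 cuts → 3 fragments:
  80–118 → 39 bp
  119–173 → 55 bp
  174–219 then 1–79 → 46 + 79 = 125 bp
Sorted largest to smallest: 125, 55, 39 bp.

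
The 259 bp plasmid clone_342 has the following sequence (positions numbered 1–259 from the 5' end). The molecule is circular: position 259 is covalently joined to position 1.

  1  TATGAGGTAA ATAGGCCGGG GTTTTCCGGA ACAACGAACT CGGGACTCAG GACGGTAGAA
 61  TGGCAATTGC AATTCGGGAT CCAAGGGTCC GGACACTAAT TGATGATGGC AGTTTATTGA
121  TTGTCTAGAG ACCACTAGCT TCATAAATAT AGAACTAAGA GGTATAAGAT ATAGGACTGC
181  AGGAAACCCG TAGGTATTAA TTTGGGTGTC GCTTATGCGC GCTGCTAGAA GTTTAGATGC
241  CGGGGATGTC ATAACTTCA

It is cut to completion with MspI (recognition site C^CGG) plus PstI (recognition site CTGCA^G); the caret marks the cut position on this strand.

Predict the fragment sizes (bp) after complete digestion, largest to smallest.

92, 63, 59, 35, 10 bp

MspI sites (CCGG) start at positions 16, 26, 89, 240.
MspI cuts after the first base of each site, so after positions 16, 26, 89, 240.
The PstI site (CTGCAG) starts at position 177.
PstI cuts after base 5 of each site (before the last base), so after position 181.
Combined cut positions: 16, 26, 89, 181, 240.
Circular molecule, 5 cuts → 5 fragments:
  17–26 → 10 bp
  27–89 → 63 bp
  90–181 → 92 bp
  182–240 → 59 bp
  241–259 then 1–16 → 19 + 16 = 35 bp
Sorted largest to smallest: 92, 63, 59, 35, 10 bp.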